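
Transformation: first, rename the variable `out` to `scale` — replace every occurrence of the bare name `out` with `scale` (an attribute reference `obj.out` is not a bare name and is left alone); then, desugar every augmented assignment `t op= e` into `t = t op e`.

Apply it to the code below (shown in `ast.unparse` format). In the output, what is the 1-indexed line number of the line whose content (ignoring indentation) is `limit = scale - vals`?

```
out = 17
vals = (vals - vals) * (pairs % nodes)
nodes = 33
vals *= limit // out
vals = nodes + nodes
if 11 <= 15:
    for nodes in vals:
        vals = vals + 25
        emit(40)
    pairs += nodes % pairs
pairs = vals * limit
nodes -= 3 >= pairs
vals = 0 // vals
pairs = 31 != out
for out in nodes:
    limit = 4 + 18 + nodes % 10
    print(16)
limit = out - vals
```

Transformed code:
scale = 17
vals = (vals - vals) * (pairs % nodes)
nodes = 33
vals = vals * (limit // scale)
vals = nodes + nodes
if 11 <= 15:
    for nodes in vals:
        vals = vals + 25
        emit(40)
    pairs = pairs + nodes % pairs
pairs = vals * limit
nodes = nodes - (3 >= pairs)
vals = 0 // vals
pairs = 31 != scale
for scale in nodes:
    limit = 4 + 18 + nodes % 10
    print(16)
limit = scale - vals

18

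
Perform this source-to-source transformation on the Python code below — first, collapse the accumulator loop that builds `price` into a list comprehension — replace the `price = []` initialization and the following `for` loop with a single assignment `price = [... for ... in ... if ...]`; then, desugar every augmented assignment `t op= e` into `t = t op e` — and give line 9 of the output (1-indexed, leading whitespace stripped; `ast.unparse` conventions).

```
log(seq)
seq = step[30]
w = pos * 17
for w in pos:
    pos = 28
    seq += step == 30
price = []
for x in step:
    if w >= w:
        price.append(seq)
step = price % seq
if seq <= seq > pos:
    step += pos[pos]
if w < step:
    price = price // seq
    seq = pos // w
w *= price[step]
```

if seq <= seq > pos:

Transformed code:
log(seq)
seq = step[30]
w = pos * 17
for w in pos:
    pos = 28
    seq = seq + (step == 30)
price = [seq for x in step if w >= w]
step = price % seq
if seq <= seq > pos:
    step = step + pos[pos]
if w < step:
    price = price // seq
    seq = pos // w
w = w * price[step]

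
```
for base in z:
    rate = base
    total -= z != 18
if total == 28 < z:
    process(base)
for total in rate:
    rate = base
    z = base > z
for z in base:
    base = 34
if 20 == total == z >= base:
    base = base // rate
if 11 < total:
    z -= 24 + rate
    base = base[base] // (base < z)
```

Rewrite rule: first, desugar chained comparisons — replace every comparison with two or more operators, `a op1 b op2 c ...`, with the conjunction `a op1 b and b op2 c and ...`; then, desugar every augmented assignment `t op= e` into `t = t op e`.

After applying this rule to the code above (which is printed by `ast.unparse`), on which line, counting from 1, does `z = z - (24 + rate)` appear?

Transformed code:
for base in z:
    rate = base
    total = total - (z != 18)
if total == 28 and 28 < z:
    process(base)
for total in rate:
    rate = base
    z = base > z
for z in base:
    base = 34
if 20 == total and total == z and (z >= base):
    base = base // rate
if 11 < total:
    z = z - (24 + rate)
    base = base[base] // (base < z)

14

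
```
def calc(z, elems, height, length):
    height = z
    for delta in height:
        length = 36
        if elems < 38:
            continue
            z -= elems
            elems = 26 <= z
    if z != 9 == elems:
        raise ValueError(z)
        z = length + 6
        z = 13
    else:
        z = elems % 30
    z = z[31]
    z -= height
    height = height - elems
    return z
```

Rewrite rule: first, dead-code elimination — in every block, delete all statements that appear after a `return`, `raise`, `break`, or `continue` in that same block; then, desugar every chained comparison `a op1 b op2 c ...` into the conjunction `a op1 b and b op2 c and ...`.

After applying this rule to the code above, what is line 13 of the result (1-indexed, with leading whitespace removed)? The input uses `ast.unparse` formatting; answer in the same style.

Transformed code:
def calc(z, elems, height, length):
    height = z
    for delta in height:
        length = 36
        if elems < 38:
            continue
    if z != 9 and 9 == elems:
        raise ValueError(z)
    else:
        z = elems % 30
    z = z[31]
    z -= height
    height = height - elems
    return z

height = height - elems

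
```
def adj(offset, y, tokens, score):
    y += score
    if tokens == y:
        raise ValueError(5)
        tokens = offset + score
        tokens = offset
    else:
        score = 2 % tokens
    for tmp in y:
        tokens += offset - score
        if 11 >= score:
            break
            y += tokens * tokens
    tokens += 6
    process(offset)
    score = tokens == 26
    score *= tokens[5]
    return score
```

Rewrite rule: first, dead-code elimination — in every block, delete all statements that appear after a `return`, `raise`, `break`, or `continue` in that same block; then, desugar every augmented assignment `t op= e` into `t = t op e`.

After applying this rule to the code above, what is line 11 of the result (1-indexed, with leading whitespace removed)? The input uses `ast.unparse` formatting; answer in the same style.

tokens = tokens + 6

Transformed code:
def adj(offset, y, tokens, score):
    y = y + score
    if tokens == y:
        raise ValueError(5)
    else:
        score = 2 % tokens
    for tmp in y:
        tokens = tokens + (offset - score)
        if 11 >= score:
            break
    tokens = tokens + 6
    process(offset)
    score = tokens == 26
    score = score * tokens[5]
    return score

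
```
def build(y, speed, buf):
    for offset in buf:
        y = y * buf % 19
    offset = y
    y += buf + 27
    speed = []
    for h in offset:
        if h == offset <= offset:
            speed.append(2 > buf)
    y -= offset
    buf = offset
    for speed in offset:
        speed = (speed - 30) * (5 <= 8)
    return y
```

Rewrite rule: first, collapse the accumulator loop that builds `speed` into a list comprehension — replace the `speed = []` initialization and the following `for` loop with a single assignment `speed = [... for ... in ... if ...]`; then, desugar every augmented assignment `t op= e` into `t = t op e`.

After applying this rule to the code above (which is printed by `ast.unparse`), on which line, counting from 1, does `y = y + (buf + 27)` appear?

5

Transformed code:
def build(y, speed, buf):
    for offset in buf:
        y = y * buf % 19
    offset = y
    y = y + (buf + 27)
    speed = [2 > buf for h in offset if h == offset <= offset]
    y = y - offset
    buf = offset
    for speed in offset:
        speed = (speed - 30) * (5 <= 8)
    return y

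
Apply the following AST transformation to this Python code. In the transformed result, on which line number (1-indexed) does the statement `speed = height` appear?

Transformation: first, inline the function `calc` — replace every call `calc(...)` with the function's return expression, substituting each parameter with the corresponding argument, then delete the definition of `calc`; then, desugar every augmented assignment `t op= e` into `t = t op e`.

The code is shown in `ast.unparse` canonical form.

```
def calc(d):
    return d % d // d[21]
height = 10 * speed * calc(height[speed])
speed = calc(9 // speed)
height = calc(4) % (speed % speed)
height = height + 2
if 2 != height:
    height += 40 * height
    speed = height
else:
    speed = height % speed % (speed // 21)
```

Transformed code:
height = 10 * speed * (height[speed] % height[speed] // height[speed][21])
speed = 9 // speed % (9 // speed) // (9 // speed)[21]
height = 4 % 4 // 4[21] % (speed % speed)
height = height + 2
if 2 != height:
    height = height + 40 * height
    speed = height
else:
    speed = height % speed % (speed // 21)

7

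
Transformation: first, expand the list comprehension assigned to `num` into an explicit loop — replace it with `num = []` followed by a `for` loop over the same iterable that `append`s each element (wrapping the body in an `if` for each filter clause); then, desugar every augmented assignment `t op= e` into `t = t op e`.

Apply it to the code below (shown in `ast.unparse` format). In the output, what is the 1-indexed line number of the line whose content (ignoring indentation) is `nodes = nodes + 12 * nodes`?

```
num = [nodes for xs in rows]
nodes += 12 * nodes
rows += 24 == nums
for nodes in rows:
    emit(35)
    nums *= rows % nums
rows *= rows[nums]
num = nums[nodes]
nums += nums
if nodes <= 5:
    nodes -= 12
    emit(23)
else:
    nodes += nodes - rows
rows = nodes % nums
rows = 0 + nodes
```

Transformed code:
num = []
for xs in rows:
    num.append(nodes)
nodes = nodes + 12 * nodes
rows = rows + (24 == nums)
for nodes in rows:
    emit(35)
    nums = nums * (rows % nums)
rows = rows * rows[nums]
num = nums[nodes]
nums = nums + nums
if nodes <= 5:
    nodes = nodes - 12
    emit(23)
else:
    nodes = nodes + (nodes - rows)
rows = nodes % nums
rows = 0 + nodes

4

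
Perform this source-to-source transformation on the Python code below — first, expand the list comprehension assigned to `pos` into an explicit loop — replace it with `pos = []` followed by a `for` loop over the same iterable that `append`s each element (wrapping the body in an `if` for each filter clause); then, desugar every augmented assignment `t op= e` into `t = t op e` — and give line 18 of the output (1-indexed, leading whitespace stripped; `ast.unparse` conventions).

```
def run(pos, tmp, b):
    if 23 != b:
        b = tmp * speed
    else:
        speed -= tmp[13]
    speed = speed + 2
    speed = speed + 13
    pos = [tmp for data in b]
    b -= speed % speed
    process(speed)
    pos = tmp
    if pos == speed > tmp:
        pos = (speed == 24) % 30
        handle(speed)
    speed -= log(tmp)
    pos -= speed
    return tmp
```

Transformed code:
def run(pos, tmp, b):
    if 23 != b:
        b = tmp * speed
    else:
        speed = speed - tmp[13]
    speed = speed + 2
    speed = speed + 13
    pos = []
    for data in b:
        pos.append(tmp)
    b = b - speed % speed
    process(speed)
    pos = tmp
    if pos == speed > tmp:
        pos = (speed == 24) % 30
        handle(speed)
    speed = speed - log(tmp)
    pos = pos - speed
    return tmp

pos = pos - speed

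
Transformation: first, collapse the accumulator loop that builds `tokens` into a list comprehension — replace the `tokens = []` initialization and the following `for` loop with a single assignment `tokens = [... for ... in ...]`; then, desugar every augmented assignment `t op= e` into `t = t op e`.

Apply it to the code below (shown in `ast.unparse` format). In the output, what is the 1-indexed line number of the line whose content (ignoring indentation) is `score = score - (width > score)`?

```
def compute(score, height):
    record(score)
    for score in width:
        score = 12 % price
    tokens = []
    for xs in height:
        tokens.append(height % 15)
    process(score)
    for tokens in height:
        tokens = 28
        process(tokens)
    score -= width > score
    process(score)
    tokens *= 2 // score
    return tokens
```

10

Transformed code:
def compute(score, height):
    record(score)
    for score in width:
        score = 12 % price
    tokens = [height % 15 for xs in height]
    process(score)
    for tokens in height:
        tokens = 28
        process(tokens)
    score = score - (width > score)
    process(score)
    tokens = tokens * (2 // score)
    return tokens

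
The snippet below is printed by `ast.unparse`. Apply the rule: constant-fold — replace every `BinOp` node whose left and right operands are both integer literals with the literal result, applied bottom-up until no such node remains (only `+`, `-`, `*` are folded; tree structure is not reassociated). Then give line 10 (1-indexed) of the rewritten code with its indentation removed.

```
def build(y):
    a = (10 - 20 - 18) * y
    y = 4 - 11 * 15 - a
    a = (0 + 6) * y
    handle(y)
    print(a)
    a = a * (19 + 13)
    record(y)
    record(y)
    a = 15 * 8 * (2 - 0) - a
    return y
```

Transformed code:
def build(y):
    a = -28 * y
    y = -161 - a
    a = 6 * y
    handle(y)
    print(a)
    a = a * 32
    record(y)
    record(y)
    a = 240 - a
    return y

a = 240 - a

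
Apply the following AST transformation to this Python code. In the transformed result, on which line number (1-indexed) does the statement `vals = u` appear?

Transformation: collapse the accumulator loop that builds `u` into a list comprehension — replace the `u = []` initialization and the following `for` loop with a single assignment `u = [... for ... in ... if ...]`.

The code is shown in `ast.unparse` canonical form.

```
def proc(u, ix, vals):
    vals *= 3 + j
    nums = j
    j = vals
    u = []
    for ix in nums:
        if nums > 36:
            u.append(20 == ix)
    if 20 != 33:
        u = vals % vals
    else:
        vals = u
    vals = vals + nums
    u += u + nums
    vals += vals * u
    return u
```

Transformed code:
def proc(u, ix, vals):
    vals *= 3 + j
    nums = j
    j = vals
    u = [20 == ix for ix in nums if nums > 36]
    if 20 != 33:
        u = vals % vals
    else:
        vals = u
    vals = vals + nums
    u += u + nums
    vals += vals * u
    return u

9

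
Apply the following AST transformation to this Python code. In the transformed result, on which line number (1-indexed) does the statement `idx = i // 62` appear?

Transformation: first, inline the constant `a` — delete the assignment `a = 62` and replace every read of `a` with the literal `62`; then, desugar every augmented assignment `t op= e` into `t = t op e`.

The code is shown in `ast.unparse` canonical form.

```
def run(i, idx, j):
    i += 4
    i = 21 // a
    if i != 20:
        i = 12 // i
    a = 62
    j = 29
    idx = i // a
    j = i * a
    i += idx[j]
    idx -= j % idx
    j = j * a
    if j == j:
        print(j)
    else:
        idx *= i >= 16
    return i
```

Transformed code:
def run(i, idx, j):
    i = i + 4
    i = 21 // 62
    if i != 20:
        i = 12 // i
    j = 29
    idx = i // 62
    j = i * 62
    i = i + idx[j]
    idx = idx - j % idx
    j = j * 62
    if j == j:
        print(j)
    else:
        idx = idx * (i >= 16)
    return i

7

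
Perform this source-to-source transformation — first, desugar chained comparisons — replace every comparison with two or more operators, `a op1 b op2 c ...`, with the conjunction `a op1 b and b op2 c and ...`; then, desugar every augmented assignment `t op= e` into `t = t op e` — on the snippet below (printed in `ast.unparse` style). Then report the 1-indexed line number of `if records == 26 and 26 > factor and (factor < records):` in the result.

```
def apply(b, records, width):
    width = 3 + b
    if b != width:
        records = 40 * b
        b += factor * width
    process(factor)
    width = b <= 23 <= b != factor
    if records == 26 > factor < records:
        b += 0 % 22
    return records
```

Transformed code:
def apply(b, records, width):
    width = 3 + b
    if b != width:
        records = 40 * b
        b = b + factor * width
    process(factor)
    width = b <= 23 and 23 <= b and (b != factor)
    if records == 26 and 26 > factor and (factor < records):
        b = b + 0 % 22
    return records

8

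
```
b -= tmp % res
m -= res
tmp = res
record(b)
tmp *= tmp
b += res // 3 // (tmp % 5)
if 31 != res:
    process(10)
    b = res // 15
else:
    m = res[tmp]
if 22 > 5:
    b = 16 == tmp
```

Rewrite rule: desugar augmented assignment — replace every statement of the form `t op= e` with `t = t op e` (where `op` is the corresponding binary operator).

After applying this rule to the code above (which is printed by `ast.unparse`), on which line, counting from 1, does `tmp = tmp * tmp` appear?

Transformed code:
b = b - tmp % res
m = m - res
tmp = res
record(b)
tmp = tmp * tmp
b = b + res // 3 // (tmp % 5)
if 31 != res:
    process(10)
    b = res // 15
else:
    m = res[tmp]
if 22 > 5:
    b = 16 == tmp

5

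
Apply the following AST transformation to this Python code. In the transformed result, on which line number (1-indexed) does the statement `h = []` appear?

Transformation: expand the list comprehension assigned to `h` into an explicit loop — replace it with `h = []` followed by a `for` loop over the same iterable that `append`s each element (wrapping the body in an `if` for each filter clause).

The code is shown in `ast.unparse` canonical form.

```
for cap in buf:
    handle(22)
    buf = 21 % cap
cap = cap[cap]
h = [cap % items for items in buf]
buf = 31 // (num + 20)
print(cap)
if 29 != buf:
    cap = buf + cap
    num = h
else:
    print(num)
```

Transformed code:
for cap in buf:
    handle(22)
    buf = 21 % cap
cap = cap[cap]
h = []
for items in buf:
    h.append(cap % items)
buf = 31 // (num + 20)
print(cap)
if 29 != buf:
    cap = buf + cap
    num = h
else:
    print(num)

5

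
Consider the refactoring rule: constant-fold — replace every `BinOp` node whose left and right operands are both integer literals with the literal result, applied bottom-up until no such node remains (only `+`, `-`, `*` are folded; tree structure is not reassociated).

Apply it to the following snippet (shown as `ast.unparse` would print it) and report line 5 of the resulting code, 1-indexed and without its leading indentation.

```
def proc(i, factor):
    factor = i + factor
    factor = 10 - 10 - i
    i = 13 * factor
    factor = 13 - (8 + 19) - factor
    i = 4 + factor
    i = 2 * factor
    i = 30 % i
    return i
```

Transformed code:
def proc(i, factor):
    factor = i + factor
    factor = 0 - i
    i = 13 * factor
    factor = -14 - factor
    i = 4 + factor
    i = 2 * factor
    i = 30 % i
    return i

factor = -14 - factor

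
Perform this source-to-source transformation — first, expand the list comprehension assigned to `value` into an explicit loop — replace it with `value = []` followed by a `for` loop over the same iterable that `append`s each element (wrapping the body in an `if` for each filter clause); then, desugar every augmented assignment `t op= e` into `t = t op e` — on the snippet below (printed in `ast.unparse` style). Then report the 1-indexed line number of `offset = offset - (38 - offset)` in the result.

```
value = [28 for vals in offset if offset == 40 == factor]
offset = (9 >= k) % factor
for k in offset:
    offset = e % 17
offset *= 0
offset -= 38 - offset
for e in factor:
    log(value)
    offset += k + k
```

Transformed code:
value = []
for vals in offset:
    if offset == 40 == factor:
        value.append(28)
offset = (9 >= k) % factor
for k in offset:
    offset = e % 17
offset = offset * 0
offset = offset - (38 - offset)
for e in factor:
    log(value)
    offset = offset + (k + k)

9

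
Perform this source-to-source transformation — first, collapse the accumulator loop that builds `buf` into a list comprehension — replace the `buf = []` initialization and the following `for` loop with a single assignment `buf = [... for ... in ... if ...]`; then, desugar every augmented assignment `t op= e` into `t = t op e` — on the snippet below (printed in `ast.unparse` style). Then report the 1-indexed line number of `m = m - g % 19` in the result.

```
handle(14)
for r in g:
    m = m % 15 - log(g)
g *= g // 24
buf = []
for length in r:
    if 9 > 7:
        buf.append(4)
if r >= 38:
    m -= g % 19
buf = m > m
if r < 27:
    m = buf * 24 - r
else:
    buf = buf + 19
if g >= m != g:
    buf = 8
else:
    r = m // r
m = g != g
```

7

Transformed code:
handle(14)
for r in g:
    m = m % 15 - log(g)
g = g * (g // 24)
buf = [4 for length in r if 9 > 7]
if r >= 38:
    m = m - g % 19
buf = m > m
if r < 27:
    m = buf * 24 - r
else:
    buf = buf + 19
if g >= m != g:
    buf = 8
else:
    r = m // r
m = g != g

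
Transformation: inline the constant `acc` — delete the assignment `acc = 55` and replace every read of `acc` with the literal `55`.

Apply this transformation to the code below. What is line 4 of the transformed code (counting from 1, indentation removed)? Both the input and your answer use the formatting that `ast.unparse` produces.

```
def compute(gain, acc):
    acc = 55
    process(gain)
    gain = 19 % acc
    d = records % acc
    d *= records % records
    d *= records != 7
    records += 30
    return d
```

d = records % 55

Transformed code:
def compute(gain, acc):
    process(gain)
    gain = 19 % 55
    d = records % 55
    d *= records % records
    d *= records != 7
    records += 30
    return d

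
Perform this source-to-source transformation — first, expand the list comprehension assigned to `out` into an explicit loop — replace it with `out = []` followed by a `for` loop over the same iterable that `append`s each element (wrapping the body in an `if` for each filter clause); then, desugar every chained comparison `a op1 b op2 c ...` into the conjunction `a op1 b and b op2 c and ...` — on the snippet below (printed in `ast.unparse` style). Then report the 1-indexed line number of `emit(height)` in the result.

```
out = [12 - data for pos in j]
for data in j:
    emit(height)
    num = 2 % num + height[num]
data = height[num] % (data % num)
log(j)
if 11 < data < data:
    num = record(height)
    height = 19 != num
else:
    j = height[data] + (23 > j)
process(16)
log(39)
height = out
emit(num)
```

5

Transformed code:
out = []
for pos in j:
    out.append(12 - data)
for data in j:
    emit(height)
    num = 2 % num + height[num]
data = height[num] % (data % num)
log(j)
if 11 < data and data < data:
    num = record(height)
    height = 19 != num
else:
    j = height[data] + (23 > j)
process(16)
log(39)
height = out
emit(num)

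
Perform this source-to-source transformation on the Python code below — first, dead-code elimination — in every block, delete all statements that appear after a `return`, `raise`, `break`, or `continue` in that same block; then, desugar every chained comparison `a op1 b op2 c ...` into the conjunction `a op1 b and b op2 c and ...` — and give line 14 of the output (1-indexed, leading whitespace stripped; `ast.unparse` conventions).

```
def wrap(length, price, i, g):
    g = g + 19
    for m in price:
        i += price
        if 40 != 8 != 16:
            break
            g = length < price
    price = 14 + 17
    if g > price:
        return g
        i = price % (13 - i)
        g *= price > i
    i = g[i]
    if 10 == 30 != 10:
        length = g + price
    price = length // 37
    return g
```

Transformed code:
def wrap(length, price, i, g):
    g = g + 19
    for m in price:
        i += price
        if 40 != 8 and 8 != 16:
            break
    price = 14 + 17
    if g > price:
        return g
    i = g[i]
    if 10 == 30 and 30 != 10:
        length = g + price
    price = length // 37
    return g

return g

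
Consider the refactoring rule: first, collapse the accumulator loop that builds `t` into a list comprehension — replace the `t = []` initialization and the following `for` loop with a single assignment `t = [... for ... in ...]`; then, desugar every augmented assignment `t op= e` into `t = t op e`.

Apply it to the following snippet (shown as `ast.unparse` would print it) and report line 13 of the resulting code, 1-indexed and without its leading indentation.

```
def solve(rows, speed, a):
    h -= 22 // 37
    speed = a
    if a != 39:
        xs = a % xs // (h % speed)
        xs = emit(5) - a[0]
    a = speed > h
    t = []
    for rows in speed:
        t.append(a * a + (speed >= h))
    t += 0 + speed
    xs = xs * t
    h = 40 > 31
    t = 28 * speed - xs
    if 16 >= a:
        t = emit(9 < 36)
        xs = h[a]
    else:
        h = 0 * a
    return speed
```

if 16 >= a:

Transformed code:
def solve(rows, speed, a):
    h = h - 22 // 37
    speed = a
    if a != 39:
        xs = a % xs // (h % speed)
        xs = emit(5) - a[0]
    a = speed > h
    t = [a * a + (speed >= h) for rows in speed]
    t = t + (0 + speed)
    xs = xs * t
    h = 40 > 31
    t = 28 * speed - xs
    if 16 >= a:
        t = emit(9 < 36)
        xs = h[a]
    else:
        h = 0 * a
    return speed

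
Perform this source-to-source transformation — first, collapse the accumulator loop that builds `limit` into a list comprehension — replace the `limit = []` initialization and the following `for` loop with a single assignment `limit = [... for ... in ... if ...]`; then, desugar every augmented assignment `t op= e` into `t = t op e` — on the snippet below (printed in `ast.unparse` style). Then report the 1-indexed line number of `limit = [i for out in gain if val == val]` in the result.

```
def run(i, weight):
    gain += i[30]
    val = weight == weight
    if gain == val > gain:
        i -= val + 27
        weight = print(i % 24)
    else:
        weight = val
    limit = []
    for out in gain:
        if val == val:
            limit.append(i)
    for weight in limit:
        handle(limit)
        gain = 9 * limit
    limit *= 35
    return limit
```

9

Transformed code:
def run(i, weight):
    gain = gain + i[30]
    val = weight == weight
    if gain == val > gain:
        i = i - (val + 27)
        weight = print(i % 24)
    else:
        weight = val
    limit = [i for out in gain if val == val]
    for weight in limit:
        handle(limit)
        gain = 9 * limit
    limit = limit * 35
    return limit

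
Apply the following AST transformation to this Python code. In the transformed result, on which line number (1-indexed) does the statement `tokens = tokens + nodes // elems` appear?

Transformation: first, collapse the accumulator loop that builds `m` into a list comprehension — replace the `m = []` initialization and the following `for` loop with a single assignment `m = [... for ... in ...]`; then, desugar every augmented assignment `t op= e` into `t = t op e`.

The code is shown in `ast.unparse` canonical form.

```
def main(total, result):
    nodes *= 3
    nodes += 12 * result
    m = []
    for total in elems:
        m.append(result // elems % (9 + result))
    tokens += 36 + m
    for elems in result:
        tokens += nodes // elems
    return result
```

Transformed code:
def main(total, result):
    nodes = nodes * 3
    nodes = nodes + 12 * result
    m = [result // elems % (9 + result) for total in elems]
    tokens = tokens + (36 + m)
    for elems in result:
        tokens = tokens + nodes // elems
    return result

7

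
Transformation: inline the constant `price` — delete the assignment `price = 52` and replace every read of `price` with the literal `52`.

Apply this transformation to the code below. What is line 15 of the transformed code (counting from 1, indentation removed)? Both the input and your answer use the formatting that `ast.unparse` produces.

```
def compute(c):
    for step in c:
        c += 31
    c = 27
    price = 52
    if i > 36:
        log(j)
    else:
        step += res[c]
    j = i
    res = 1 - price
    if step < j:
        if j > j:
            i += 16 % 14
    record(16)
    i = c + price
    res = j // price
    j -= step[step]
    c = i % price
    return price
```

Transformed code:
def compute(c):
    for step in c:
        c += 31
    c = 27
    if i > 36:
        log(j)
    else:
        step += res[c]
    j = i
    res = 1 - 52
    if step < j:
        if j > j:
            i += 16 % 14
    record(16)
    i = c + 52
    res = j // 52
    j -= step[step]
    c = i % 52
    return 52

i = c + 52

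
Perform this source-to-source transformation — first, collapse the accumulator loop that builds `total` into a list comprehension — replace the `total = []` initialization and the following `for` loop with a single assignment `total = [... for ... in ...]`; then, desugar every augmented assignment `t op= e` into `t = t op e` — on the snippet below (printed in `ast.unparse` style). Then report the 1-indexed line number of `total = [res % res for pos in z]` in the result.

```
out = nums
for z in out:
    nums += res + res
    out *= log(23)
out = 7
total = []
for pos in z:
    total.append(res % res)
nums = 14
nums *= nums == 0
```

6

Transformed code:
out = nums
for z in out:
    nums = nums + (res + res)
    out = out * log(23)
out = 7
total = [res % res for pos in z]
nums = 14
nums = nums * (nums == 0)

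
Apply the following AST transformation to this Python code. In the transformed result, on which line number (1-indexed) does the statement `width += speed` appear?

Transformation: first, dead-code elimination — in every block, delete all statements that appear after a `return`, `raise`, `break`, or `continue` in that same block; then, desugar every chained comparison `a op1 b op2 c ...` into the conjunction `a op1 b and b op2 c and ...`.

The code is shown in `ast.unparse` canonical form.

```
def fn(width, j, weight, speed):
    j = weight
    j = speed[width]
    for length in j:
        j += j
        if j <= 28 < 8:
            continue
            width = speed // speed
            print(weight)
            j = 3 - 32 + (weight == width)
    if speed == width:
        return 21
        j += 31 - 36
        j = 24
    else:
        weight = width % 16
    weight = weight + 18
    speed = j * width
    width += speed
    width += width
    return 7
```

14

Transformed code:
def fn(width, j, weight, speed):
    j = weight
    j = speed[width]
    for length in j:
        j += j
        if j <= 28 and 28 < 8:
            continue
    if speed == width:
        return 21
    else:
        weight = width % 16
    weight = weight + 18
    speed = j * width
    width += speed
    width += width
    return 7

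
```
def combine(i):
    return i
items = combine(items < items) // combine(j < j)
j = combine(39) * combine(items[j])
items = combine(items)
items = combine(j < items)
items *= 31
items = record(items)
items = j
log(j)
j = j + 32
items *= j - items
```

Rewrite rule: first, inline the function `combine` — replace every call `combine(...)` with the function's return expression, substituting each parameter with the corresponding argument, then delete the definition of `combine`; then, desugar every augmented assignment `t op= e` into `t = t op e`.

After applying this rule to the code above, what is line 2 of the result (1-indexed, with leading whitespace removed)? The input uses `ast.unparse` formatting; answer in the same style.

Transformed code:
items = (items < items) // (j < j)
j = 39 * items[j]
items = items
items = j < items
items = items * 31
items = record(items)
items = j
log(j)
j = j + 32
items = items * (j - items)

j = 39 * items[j]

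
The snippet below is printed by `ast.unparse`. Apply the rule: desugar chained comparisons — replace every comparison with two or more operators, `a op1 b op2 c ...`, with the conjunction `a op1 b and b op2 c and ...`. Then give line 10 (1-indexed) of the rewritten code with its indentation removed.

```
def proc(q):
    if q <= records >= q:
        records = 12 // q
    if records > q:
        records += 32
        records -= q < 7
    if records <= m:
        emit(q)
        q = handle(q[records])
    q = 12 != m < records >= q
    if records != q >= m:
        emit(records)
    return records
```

Transformed code:
def proc(q):
    if q <= records and records >= q:
        records = 12 // q
    if records > q:
        records += 32
        records -= q < 7
    if records <= m:
        emit(q)
        q = handle(q[records])
    q = 12 != m and m < records and (records >= q)
    if records != q and q >= m:
        emit(records)
    return records

q = 12 != m and m < records and (records >= q)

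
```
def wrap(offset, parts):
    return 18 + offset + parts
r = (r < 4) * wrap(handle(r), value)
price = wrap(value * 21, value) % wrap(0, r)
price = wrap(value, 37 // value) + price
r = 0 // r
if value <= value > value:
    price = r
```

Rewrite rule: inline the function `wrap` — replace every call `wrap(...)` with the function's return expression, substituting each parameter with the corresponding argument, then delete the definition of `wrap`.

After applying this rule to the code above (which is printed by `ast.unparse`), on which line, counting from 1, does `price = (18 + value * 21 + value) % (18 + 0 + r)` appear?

Transformed code:
r = (r < 4) * (18 + handle(r) + value)
price = (18 + value * 21 + value) % (18 + 0 + r)
price = 18 + value + 37 // value + price
r = 0 // r
if value <= value > value:
    price = r

2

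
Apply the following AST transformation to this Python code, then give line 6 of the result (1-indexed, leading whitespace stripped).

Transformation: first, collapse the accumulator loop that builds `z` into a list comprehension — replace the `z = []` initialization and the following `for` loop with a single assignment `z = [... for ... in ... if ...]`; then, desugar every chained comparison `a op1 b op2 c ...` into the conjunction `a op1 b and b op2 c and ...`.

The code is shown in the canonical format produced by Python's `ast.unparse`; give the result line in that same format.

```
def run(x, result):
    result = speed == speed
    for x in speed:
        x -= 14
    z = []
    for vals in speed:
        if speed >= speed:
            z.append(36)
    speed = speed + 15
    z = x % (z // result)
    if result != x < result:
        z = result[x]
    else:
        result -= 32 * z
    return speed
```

Transformed code:
def run(x, result):
    result = speed == speed
    for x in speed:
        x -= 14
    z = [36 for vals in speed if speed >= speed]
    speed = speed + 15
    z = x % (z // result)
    if result != x and x < result:
        z = result[x]
    else:
        result -= 32 * z
    return speed

speed = speed + 15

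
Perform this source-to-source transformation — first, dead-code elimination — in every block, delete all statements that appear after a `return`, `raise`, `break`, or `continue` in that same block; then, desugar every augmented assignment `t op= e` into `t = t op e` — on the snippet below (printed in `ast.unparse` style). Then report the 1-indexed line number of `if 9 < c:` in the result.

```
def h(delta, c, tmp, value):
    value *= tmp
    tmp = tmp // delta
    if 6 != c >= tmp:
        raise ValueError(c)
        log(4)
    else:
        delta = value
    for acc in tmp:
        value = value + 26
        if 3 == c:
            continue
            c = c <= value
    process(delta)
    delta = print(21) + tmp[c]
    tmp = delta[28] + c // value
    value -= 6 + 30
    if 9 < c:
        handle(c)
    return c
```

Transformed code:
def h(delta, c, tmp, value):
    value = value * tmp
    tmp = tmp // delta
    if 6 != c >= tmp:
        raise ValueError(c)
    else:
        delta = value
    for acc in tmp:
        value = value + 26
        if 3 == c:
            continue
    process(delta)
    delta = print(21) + tmp[c]
    tmp = delta[28] + c // value
    value = value - (6 + 30)
    if 9 < c:
        handle(c)
    return c

16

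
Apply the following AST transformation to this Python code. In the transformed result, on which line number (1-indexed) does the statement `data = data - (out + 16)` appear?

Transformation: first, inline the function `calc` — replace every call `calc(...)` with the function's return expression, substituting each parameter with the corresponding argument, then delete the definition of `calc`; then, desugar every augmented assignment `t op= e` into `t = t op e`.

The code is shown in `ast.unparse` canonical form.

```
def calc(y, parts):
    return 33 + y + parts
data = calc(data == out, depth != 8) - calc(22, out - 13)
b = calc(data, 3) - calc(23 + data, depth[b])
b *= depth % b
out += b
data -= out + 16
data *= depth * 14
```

Transformed code:
data = 33 + (data == out) + (depth != 8) - (33 + 22 + (out - 13))
b = 33 + data + 3 - (33 + (23 + data) + depth[b])
b = b * (depth % b)
out = out + b
data = data - (out + 16)
data = data * (depth * 14)

5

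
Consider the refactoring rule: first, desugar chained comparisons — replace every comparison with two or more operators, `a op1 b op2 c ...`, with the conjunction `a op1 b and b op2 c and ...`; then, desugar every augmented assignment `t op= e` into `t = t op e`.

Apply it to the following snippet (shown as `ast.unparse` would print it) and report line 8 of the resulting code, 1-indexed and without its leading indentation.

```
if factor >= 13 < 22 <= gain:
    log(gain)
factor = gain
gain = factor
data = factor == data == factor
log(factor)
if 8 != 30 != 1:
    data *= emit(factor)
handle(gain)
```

Transformed code:
if factor >= 13 and 13 < 22 and (22 <= gain):
    log(gain)
factor = gain
gain = factor
data = factor == data and data == factor
log(factor)
if 8 != 30 and 30 != 1:
    data = data * emit(factor)
handle(gain)

data = data * emit(factor)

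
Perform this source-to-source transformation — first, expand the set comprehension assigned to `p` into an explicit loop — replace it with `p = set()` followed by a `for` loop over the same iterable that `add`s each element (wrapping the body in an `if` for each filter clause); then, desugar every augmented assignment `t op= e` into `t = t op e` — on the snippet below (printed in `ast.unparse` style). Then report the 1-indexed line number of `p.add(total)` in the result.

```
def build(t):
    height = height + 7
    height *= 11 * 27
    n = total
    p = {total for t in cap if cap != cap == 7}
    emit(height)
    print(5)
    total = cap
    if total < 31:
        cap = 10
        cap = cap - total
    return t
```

Transformed code:
def build(t):
    height = height + 7
    height = height * (11 * 27)
    n = total
    p = set()
    for t in cap:
        if cap != cap == 7:
            p.add(total)
    emit(height)
    print(5)
    total = cap
    if total < 31:
        cap = 10
        cap = cap - total
    return t

8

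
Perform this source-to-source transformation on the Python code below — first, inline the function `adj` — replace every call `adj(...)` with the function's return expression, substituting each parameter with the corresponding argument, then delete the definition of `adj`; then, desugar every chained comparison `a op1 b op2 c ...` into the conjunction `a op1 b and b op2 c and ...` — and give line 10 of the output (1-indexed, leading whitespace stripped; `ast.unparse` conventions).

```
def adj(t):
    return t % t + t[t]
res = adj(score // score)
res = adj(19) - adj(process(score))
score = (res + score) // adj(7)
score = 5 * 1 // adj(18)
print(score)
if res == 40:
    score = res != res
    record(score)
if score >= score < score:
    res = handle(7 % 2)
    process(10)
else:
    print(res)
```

res = handle(7 % 2)

Transformed code:
res = score // score % (score // score) + (score // score)[score // score]
res = 19 % 19 + 19[19] - (process(score) % process(score) + process(score)[process(score)])
score = (res + score) // (7 % 7 + 7[7])
score = 5 * 1 // (18 % 18 + 18[18])
print(score)
if res == 40:
    score = res != res
    record(score)
if score >= score and score < score:
    res = handle(7 % 2)
    process(10)
else:
    print(res)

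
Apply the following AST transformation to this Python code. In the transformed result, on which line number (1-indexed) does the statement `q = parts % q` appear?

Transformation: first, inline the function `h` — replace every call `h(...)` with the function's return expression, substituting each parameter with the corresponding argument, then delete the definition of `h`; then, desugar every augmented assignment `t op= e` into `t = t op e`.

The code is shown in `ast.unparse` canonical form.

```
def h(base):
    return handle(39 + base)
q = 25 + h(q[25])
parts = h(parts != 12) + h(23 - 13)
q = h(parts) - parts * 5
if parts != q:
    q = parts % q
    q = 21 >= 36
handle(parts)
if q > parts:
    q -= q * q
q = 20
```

Transformed code:
q = 25 + handle(39 + q[25])
parts = handle(39 + (parts != 12)) + handle(39 + (23 - 13))
q = handle(39 + parts) - parts * 5
if parts != q:
    q = parts % q
    q = 21 >= 36
handle(parts)
if q > parts:
    q = q - q * q
q = 20

5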